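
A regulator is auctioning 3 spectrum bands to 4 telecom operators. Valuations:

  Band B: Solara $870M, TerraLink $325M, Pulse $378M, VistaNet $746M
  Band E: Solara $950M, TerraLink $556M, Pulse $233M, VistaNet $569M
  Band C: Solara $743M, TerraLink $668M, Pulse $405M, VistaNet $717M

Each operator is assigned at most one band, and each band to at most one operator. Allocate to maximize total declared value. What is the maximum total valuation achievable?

Maximum total: $2364M

Optimal: VistaNet→Band B ($746M), Solara→Band E ($950M), TerraLink→Band C ($668M) — total 746+950+668 = $2364M.
Column-greedy (each band in turn goes to its best remaining operator) gives $2107M, worse by 257.
Next-best assignment: Solara→Band B, TerraLink→Band E, VistaNet→Band C = $2143M.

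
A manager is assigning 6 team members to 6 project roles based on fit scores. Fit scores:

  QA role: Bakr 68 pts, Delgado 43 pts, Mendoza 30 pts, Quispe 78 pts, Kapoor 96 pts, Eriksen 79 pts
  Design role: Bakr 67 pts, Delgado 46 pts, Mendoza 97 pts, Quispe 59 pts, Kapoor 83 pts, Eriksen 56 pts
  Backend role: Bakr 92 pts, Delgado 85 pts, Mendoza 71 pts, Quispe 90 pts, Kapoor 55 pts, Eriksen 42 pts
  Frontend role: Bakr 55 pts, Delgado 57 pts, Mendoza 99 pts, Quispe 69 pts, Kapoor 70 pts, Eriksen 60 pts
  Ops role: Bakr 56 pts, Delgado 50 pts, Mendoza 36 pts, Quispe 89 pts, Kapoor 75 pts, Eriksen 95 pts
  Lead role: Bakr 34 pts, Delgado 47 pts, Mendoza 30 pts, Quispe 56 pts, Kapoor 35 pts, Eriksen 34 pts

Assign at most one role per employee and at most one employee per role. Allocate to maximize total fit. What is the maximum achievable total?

Max total: 498 pts

This is the linear assignment problem.
Optimal: Bakr→Design role (67 pts), Delgado→Backend role (85 pts), Mendoza→Frontend role (99 pts), Quispe→Lead role (56 pts), Kapoor→QA role (96 pts), Eriksen→Ops role (95 pts) — total 67+85+99+56+96+95 = 498 pts.
Max-entry greedy (repeatedly take the single best remaining cell) gives 488 pts, worse by 10.
Swapping Eriksen↔Kapoor (Eriksen→QA role 79 pts, Kapoor→Ops role 75 pts) loses 37.
Every other assignment is strictly worse.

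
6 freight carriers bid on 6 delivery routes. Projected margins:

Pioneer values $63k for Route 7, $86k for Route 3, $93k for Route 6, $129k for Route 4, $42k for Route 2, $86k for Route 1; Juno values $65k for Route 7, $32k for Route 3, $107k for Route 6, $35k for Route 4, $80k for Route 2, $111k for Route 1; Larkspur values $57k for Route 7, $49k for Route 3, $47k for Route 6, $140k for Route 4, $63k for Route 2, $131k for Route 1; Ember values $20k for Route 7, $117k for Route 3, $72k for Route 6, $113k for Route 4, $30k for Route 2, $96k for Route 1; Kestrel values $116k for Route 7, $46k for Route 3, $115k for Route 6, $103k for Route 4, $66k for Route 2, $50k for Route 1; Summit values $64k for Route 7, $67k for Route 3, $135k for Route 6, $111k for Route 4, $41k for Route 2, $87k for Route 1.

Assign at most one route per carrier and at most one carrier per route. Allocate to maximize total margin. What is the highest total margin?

Optimal: Pioneer→Route 4 ($129k), Juno→Route 2 ($80k), Larkspur→Route 1 ($131k), Ember→Route 3 ($117k), Kestrel→Route 7 ($116k), Summit→Route 6 ($135k) — total 129+80+131+117+116+135 = $708k.
Swapping Juno↔Kestrel (Juno→Route 7 $65k, Kestrel→Route 2 $66k) loses 65.

Max total: $708k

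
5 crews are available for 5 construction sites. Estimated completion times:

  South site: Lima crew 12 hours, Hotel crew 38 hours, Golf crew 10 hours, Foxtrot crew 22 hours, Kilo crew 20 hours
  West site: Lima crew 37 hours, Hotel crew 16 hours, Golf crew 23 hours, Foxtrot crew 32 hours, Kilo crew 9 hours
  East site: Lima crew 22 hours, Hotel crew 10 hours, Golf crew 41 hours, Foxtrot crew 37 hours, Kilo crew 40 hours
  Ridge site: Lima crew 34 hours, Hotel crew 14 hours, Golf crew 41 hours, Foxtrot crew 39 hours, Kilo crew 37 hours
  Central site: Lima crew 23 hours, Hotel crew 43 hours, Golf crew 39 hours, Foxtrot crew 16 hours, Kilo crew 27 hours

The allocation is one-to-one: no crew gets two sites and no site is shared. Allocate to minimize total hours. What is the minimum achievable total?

Optimal: Lima crew→East site (22 hours), Hotel crew→Ridge site (14 hours), Golf crew→South site (10 hours), Foxtrot crew→Central site (16 hours), Kilo crew→West site (9 hours) — total 22+14+10+16+9 = 71 hours.
Column-greedy (each site in turn goes to its cheapest remaining crew) gives 79 hours, worse by 8.
Next-best assignment: Lima crew→Ridge site, Hotel crew→East site, Golf crew→South site, Foxtrot crew→Central site, Kilo crew→West site = 79 hours.
Swapping Lima crew↔Golf crew (Lima crew→South site 12 hours, Golf crew→East site 41 hours) adds 21.

Minimum total: 71 hours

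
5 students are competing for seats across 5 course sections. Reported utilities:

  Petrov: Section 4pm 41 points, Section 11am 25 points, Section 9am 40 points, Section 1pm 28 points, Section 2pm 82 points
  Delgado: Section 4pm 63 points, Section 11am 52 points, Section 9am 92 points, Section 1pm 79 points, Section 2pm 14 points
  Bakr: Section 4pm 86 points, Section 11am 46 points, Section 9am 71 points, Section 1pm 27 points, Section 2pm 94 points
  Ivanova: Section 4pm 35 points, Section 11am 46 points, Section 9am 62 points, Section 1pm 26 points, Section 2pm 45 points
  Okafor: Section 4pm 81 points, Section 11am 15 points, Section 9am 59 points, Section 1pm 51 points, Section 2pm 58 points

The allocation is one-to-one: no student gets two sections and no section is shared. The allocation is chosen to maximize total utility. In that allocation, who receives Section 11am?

Optimal: Petrov→Section 2pm (82 points), Delgado→Section 1pm (79 points), Bakr→Section 9am (71 points), Ivanova→Section 11am (46 points), Okafor→Section 4pm (81 points) — total 82+79+71+46+81 = 359 points.
Column-greedy (each section in turn goes to its best remaining student) gives 333 points, worse by 26.
Next-best assignment: Petrov→Section 2pm, Delgado→Section 9am, Bakr→Section 4pm, Ivanova→Section 11am, Okafor→Section 1pm = 357 points.
Ivanova's own top section is Section 9am (62 points), but forcing Ivanova→Section 9am and reassigning the rest optimally gives only 350 points — worse by 9.

Ivanova receives Section 11am.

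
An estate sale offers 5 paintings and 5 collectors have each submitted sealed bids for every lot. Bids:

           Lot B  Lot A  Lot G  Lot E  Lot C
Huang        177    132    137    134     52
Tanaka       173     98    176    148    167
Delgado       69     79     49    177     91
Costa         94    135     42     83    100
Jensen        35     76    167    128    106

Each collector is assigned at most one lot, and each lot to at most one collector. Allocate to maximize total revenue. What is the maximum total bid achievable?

Max total: $823

Optimal: Huang→Lot B ($177), Tanaka→Lot C ($167), Delgado→Lot E ($177), Costa→Lot A ($135), Jensen→Lot G ($167) — total 177+167+177+135+167 = $823.
Column-greedy (each lot in turn goes to its best remaining collector) gives $771, worse by 52.
Next-best assignment: Huang→Lot B, Tanaka→Lot G, Delgado→Lot E, Costa→Lot A, Jensen→Lot C = $771.
Swapping Delgado↔Huang (Delgado→Lot B $69, Huang→Lot E $134) loses 151.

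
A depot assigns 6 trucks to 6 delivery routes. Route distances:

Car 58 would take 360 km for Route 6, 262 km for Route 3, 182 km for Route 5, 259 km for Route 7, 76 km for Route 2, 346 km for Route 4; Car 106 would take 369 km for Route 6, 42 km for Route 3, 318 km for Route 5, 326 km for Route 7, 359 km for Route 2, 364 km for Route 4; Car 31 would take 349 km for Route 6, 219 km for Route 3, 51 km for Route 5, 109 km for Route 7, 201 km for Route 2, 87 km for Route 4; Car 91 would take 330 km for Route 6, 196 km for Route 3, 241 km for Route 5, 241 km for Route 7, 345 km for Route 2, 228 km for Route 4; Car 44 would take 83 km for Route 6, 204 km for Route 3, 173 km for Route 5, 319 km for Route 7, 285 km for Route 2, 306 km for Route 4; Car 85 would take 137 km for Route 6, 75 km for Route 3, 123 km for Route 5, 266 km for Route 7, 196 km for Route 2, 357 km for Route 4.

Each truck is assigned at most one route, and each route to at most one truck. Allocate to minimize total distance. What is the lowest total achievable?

Minimum total: 652 km

This is a one-to-one assignment (minimum-cost bipartite matching).
Optimal: Car 58→Route 2 (76 km), Car 106→Route 3 (42 km), Car 31→Route 4 (87 km), Car 91→Route 7 (241 km), Car 44→Route 6 (83 km), Car 85→Route 5 (123 km) — total 76+42+87+241+83+123 = 652 km.
Min-entry greedy (repeatedly take the single cheapest remaining cell) gives 746 km, worse by 94.
Checked against all permutations: 652 km is optimal.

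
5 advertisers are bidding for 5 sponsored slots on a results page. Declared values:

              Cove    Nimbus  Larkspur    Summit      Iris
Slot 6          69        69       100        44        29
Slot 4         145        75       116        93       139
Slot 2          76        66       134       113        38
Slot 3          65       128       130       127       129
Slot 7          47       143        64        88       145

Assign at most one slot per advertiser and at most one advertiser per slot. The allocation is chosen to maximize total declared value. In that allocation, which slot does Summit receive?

Treat this as an assignment problem: match each advertiser to one slot.
Optimal: Cove→Slot 4 ($145), Nimbus→Slot 3 ($128), Larkspur→Slot 6 ($100), Summit→Slot 2 ($113), Iris→Slot 7 ($145) — total 145+128+100+113+145 = $631.
Row-greedy (each advertiser in turn takes its best remaining slot) gives $578, worse by 53.
Next-best assignment: Cove→Slot 4, Nimbus→Slot 7, Larkspur→Slot 6, Summit→Slot 2, Iris→Slot 3 = $630.
Checked against all permutations: $631 is optimal.
Summit's own top slot is Slot 3 ($127), but forcing Summit→Slot 3 and reassigning the rest optimally gives only $620 — worse by 11.

Summit receives Slot 2.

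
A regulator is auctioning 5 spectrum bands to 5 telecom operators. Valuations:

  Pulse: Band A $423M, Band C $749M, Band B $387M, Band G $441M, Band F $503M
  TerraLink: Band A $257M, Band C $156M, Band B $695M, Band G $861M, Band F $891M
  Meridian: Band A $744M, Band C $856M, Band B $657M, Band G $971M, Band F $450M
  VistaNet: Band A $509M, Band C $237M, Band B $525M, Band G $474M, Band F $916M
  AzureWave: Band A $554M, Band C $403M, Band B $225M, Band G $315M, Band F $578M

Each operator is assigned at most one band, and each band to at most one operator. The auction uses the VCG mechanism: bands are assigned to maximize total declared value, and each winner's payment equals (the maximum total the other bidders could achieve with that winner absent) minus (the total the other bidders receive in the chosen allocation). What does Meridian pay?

Meridian pays $166M.

Efficient allocation: Pulse→Band C ($749M), TerraLink→Band B ($695M), Meridian→Band G ($971M), VistaNet→Band F ($916M), AzureWave→Band A ($554M); total welfare W = $3885M.
Meridian receives Band G at value $971M, so the others get W − 971 = $2914M.
Without Meridian: best allocation of the remaining 4 bidders over all 5 bands is Pulse→Band C ($749M), TerraLink→Band G ($861M), VistaNet→Band F ($916M), AzureWave→Band A ($554M), total $3080M.
VCG payment = (others' best without Meridian) − (others' welfare with Meridian) = 3080 − 2914 = $166M.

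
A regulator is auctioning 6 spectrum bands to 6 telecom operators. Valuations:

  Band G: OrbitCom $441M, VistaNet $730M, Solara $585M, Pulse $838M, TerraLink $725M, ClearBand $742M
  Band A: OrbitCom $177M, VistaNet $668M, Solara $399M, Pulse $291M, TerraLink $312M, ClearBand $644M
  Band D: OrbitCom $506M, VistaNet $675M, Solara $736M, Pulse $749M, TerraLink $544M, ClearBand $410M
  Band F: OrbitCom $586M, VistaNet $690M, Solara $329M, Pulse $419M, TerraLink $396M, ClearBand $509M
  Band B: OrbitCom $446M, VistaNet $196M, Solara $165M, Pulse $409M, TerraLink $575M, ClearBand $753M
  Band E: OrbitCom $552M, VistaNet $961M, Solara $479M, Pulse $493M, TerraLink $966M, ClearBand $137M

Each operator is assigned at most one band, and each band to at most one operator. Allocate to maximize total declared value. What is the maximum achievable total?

Treat this as an assignment problem: match each operator to one band.
Optimal: OrbitCom→Band F ($586M), VistaNet→Band A ($668M), Solara→Band D ($736M), Pulse→Band G ($838M), TerraLink→Band E ($966M), ClearBand→Band B ($753M) — total 586+668+736+838+966+753 = $4547M.
Max-entry greedy (repeatedly take the single best remaining cell) gives $4160M, worse by 387.
Next-best assignment: OrbitCom→Band F, VistaNet→Band E, Solara→Band D, Pulse→Band G, TerraLink→Band B, ClearBand→Band A = $4340M.
Swapping OrbitCom↔Pulse (OrbitCom→Band G $441M, Pulse→Band F $419M) loses 564.
Checked against all permutations: $4547M is optimal.

Maximum total: $4547M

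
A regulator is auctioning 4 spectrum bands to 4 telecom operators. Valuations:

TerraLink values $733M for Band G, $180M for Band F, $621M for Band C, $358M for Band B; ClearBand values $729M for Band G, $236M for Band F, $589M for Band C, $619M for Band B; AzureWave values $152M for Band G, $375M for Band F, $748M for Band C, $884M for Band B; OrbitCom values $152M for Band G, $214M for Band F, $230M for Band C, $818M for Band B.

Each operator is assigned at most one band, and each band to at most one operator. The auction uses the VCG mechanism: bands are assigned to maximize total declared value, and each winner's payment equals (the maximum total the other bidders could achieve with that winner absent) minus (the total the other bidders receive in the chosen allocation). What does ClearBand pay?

ClearBand pays $485M.

Efficient allocation: TerraLink→Band C ($621M), ClearBand→Band G ($729M), AzureWave→Band F ($375M), OrbitCom→Band B ($818M); total welfare W = $2543M.
ClearBand receives Band G at value $729M, so the others get W − 729 = $1814M.
Without ClearBand: best allocation of the remaining 3 bidders over all 4 bands is TerraLink→Band G ($733M), AzureWave→Band C ($748M), OrbitCom→Band B ($818M), total $2299M.
VCG payment = (others' best without ClearBand) − (others' welfare with ClearBand) = 2299 − 1814 = $485M.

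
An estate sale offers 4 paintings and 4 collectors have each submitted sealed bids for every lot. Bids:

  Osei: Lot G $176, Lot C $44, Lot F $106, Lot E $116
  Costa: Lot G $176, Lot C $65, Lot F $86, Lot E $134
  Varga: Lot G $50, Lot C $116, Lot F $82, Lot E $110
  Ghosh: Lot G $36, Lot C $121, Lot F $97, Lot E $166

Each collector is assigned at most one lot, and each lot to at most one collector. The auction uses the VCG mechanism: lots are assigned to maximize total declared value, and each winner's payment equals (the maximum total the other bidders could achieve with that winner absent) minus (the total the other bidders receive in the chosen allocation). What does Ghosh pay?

Ghosh pays $28.

Efficient allocation: Osei→Lot F ($106), Costa→Lot G ($176), Varga→Lot C ($116), Ghosh→Lot E ($166); total welfare W = $564.
Ghosh receives Lot E at value $166, so the others get W − 166 = $398.
Without Ghosh: best allocation of the remaining 3 bidders over all 4 lots is Osei→Lot G ($176), Costa→Lot E ($134), Varga→Lot C ($116), total $426.
VCG payment = (others' best without Ghosh) − (others' welfare with Ghosh) = 426 − 398 = $28.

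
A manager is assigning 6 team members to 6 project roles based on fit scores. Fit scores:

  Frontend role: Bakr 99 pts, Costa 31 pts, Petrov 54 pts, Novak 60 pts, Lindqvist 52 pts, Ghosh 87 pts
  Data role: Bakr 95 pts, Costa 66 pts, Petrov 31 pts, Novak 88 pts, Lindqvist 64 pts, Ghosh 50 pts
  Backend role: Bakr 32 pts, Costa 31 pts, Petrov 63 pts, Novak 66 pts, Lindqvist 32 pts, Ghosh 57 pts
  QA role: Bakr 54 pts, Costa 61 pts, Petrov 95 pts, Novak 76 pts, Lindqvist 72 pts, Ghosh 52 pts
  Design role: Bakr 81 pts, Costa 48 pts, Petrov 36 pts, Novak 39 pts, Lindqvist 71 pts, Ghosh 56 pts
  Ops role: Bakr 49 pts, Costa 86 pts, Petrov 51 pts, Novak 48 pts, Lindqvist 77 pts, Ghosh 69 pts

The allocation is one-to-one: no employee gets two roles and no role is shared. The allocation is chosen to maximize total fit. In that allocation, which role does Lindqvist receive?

Optimal: Bakr→Data role (95 pts), Costa→Ops role (86 pts), Petrov→QA role (95 pts), Novak→Backend role (66 pts), Lindqvist→Design role (71 pts), Ghosh→Frontend role (87 pts) — total 95+86+95+66+71+87 = 500 pts.
Row-greedy (each employee in turn takes its best remaining role) gives 496 pts, worse by 4.
Swapping Ghosh↔Costa (Ghosh→Ops role 69 pts, Costa→Frontend role 31 pts) loses 73.
Lindqvist's own top role is Ops role (77 pts), but forcing Lindqvist→Ops role and reassigning the rest optimally gives only 472 pts — worse by 28.

Lindqvist receives Design role.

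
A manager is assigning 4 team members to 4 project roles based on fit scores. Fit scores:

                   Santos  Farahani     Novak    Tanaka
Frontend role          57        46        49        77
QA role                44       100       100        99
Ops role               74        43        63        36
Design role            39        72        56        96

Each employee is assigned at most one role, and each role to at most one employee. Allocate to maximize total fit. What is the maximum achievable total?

Optimal: Santos→Ops role (74 pts), Farahani→Design role (72 pts), Novak→QA role (100 pts), Tanaka→Frontend role (77 pts) — total 74+72+100+77 = 323 pts.
Column-greedy (each role in turn goes to its best remaining employee) gives 307 pts, worse by 16.
Swapping Tanaka↔Farahani (Tanaka→Design role 96 pts, Farahani→Frontend role 46 pts) loses 7.
No other one-to-one assignment exceeds 323 pts.

Maximum total: 323 pts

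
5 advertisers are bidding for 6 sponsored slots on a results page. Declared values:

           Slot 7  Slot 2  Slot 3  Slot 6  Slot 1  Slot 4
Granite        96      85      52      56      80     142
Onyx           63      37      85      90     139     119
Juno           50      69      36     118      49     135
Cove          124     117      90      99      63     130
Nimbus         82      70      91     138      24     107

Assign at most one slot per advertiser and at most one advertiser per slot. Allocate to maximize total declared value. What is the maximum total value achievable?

Optimal: Granite→Slot 7 ($96), Onyx→Slot 1 ($139), Juno→Slot 4 ($135), Cove→Slot 2 ($117), Nimbus→Slot 6 ($138) — total 96+139+135+117+138 = $625.
Max-entry greedy (repeatedly take the single best remaining cell) gives $612, worse by 13.

Max total: $625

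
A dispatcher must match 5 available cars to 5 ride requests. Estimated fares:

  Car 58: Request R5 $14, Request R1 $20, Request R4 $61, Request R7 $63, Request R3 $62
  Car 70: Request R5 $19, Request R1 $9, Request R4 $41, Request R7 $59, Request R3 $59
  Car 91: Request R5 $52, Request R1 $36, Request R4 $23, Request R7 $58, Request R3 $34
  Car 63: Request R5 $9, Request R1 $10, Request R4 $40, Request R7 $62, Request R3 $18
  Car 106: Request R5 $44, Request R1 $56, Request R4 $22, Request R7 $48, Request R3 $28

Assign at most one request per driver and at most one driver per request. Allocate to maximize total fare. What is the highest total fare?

Max total: $290

Optimal: Car 58→Request R4 ($61), Car 70→Request R3 ($59), Car 91→Request R5 ($52), Car 63→Request R7 ($62), Car 106→Request R1 ($56) — total 61+59+52+62+56 = $290.
Row-greedy (each driver in turn takes its best remaining request) gives $270, worse by 20.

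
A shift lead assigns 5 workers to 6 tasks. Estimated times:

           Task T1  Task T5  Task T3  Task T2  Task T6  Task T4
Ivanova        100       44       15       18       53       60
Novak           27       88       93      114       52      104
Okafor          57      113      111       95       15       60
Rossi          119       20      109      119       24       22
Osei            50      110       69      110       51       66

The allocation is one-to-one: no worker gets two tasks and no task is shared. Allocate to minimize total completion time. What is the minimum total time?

Treat this as an assignment problem: match each worker to one task.
Optimal: Ivanova→Task T3 (15 min), Novak→Task T1 (27 min), Okafor→Task T6 (15 min), Rossi→Task T5 (20 min), Osei→Task T4 (66 min) — total 15+27+15+20+66 = 143 min.
Column-greedy (each task in turn goes to its cheapest remaining worker) gives 208 min, worse by 65.
No other one-to-one assignment undercuts 143 min.

Minimum total: 143 min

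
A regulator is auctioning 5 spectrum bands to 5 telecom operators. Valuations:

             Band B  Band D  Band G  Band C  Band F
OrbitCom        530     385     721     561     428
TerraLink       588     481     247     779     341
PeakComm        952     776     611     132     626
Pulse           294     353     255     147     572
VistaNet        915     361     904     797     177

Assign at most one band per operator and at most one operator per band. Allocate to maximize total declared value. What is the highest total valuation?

Maximum total: $3763M

Optimal: OrbitCom→Band G ($721M), TerraLink→Band C ($779M), PeakComm→Band D ($776M), Pulse→Band F ($572M), VistaNet→Band B ($915M) — total 721+779+776+572+915 = $3763M.
Max-entry greedy (repeatedly take the single best remaining cell) gives $3592M, worse by 171.
Next-best assignment: OrbitCom→Band D, TerraLink→Band C, PeakComm→Band B, Pulse→Band F, VistaNet→Band G = $3592M.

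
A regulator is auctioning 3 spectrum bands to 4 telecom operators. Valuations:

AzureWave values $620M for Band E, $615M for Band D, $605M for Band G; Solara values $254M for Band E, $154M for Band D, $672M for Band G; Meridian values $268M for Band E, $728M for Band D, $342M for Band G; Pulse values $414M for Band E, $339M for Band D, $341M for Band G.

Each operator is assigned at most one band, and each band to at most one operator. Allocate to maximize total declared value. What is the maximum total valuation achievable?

Max total: $2020M

Treat this as an assignment problem: match each operator to one band.
Optimal: AzureWave→Band E ($620M), Meridian→Band D ($728M), Solara→Band G ($672M) — total 620+728+672 = $2020M.
Swapping AzureWave↔Solara (AzureWave→Band G $605M, Solara→Band E $254M) loses 433.
No other one-to-one assignment exceeds $2020M.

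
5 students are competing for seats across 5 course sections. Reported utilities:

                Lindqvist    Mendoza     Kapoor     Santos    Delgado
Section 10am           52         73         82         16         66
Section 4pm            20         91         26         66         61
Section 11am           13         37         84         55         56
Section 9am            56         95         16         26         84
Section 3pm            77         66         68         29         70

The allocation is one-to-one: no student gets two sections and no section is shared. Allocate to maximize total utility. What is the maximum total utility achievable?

Treat this as an assignment problem: match each student to one section.
Optimal: Lindqvist→Section 3pm (77 points), Mendoza→Section 4pm (91 points), Kapoor→Section 10am (82 points), Santos→Section 11am (55 points), Delgado→Section 9am (84 points) — total 77+91+82+55+84 = 389 points.
No other one-to-one assignment exceeds 389 points.

Maximum total: 389 points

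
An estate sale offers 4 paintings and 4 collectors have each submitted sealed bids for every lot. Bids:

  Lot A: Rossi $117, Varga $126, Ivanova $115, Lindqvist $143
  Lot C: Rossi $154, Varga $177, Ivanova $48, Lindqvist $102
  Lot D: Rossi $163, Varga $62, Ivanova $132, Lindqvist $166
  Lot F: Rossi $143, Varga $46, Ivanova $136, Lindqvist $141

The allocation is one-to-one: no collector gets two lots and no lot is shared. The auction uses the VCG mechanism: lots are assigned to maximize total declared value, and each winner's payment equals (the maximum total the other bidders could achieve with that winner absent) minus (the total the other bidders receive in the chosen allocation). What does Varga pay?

Varga pays $14.

Efficient allocation: Rossi→Lot D ($163), Varga→Lot C ($177), Ivanova→Lot F ($136), Lindqvist→Lot A ($143); total welfare W = $619.
Varga receives Lot C at value $177, so the others get W − 177 = $442.
Without Varga: best allocation of the remaining 3 bidders over all 4 lots is Rossi→Lot C ($154), Ivanova→Lot F ($136), Lindqvist→Lot D ($166), total $456.
VCG payment = (others' best without Varga) − (others' welfare with Varga) = 456 − 442 = $14.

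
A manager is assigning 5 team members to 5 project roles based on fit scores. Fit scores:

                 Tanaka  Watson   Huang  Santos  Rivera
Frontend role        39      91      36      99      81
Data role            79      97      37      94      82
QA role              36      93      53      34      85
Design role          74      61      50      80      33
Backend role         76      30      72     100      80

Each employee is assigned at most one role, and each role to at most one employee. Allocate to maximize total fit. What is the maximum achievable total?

Maximum total: 427 pts

Optimal: Tanaka→Design role (74 pts), Watson→Data role (97 pts), Huang→Backend role (72 pts), Santos→Frontend role (99 pts), Rivera→QA role (85 pts) — total 74+97+72+99+85 = 427 pts.
Row-greedy (each employee in turn takes its best remaining role) gives 376 pts, worse by 51.
Next-best assignment: Tanaka→Design role, Watson→QA role, Huang→Backend role, Santos→Frontend role, Rivera→Data role = 420 pts.
No other one-to-one assignment exceeds 427 pts.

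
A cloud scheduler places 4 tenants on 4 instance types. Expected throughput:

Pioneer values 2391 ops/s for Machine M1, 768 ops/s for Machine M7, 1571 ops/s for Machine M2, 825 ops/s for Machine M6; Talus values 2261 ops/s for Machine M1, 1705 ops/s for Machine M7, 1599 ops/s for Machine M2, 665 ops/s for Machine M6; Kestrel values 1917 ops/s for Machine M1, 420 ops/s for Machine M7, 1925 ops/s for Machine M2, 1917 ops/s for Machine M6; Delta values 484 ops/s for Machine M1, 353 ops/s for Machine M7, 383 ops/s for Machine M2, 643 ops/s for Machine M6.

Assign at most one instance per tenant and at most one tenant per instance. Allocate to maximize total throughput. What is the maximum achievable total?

Optimal: Pioneer→Machine M1 (2391 ops/s), Talus→Machine M7 (1705 ops/s), Kestrel→Machine M2 (1925 ops/s), Delta→Machine M6 (643 ops/s) — total 2391+1705+1925+643 = 6664 ops/s.
Every other assignment is strictly worse.

Maximum total: 6664 ops/s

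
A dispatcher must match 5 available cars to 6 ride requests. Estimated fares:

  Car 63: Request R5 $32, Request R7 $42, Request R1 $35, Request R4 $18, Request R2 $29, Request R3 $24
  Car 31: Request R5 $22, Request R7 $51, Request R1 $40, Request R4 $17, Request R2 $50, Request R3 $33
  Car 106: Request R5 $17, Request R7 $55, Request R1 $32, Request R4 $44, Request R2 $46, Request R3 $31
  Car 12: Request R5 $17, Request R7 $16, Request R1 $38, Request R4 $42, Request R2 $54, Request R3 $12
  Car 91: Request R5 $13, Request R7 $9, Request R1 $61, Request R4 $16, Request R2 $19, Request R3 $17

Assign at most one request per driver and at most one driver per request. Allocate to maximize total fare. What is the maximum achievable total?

Treat this as an assignment problem: match each driver to one request.
Optimal: Car 63→Request R5 ($32), Car 31→Request R7 ($51), Car 106→Request R4 ($44), Car 12→Request R2 ($54), Car 91→Request R1 ($61) — total 32+51+44+54+61 = $242.
Row-greedy (each driver in turn takes its best remaining request) gives $191, worse by 51.
Swapping Car 106↔Car 31 (Car 106→Request R7 $55, Car 31→Request R4 $17) loses 23.

Max total: $242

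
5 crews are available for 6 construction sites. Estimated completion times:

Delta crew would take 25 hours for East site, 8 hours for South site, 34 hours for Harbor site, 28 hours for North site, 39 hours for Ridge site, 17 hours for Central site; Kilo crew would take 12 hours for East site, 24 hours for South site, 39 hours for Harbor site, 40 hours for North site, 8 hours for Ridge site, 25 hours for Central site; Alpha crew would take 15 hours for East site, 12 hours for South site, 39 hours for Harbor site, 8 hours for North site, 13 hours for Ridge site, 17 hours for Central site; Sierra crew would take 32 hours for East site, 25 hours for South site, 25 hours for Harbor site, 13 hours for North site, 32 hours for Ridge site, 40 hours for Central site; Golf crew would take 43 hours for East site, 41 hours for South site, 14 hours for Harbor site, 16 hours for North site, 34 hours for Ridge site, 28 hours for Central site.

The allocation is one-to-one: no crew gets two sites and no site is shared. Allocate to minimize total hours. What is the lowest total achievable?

Optimal: Delta crew→South site (8 hours), Kilo crew→Ridge site (8 hours), Alpha crew→East site (15 hours), Sierra crew→North site (13 hours), Golf crew→Harbor site (14 hours) — total 8+8+15+13+14 = 58 hours.
Row-greedy (each crew in turn takes its cheapest remaining site) gives 77 hours, worse by 19.
Next-best assignment: Delta crew→South site, Kilo crew→East site, Alpha crew→Ridge site, Sierra crew→North site, Golf crew→Harbor site = 60 hours.
Swapping Alpha crew↔Golf crew (Alpha crew→Harbor site 39 hours, Golf crew→East site 43 hours) adds 53.

Minimum total: 58 hours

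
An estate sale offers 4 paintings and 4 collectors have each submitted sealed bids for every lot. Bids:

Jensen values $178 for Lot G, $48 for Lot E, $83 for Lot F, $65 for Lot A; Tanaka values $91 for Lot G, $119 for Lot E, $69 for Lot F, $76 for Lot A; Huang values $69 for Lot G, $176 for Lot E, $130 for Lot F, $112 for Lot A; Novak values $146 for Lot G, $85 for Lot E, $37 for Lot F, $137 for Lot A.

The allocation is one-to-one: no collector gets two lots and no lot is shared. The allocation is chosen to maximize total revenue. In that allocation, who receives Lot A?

This is the linear assignment problem.
Optimal: Jensen→Lot G ($178), Tanaka→Lot E ($119), Huang→Lot F ($130), Novak→Lot A ($137) — total 178+119+130+137 = $564.
Column-greedy (each lot in turn goes to its best remaining collector) gives $560, worse by 4.
Checked against all permutations: $564 is optimal.
Novak's own top lot is Lot G ($146), but forcing Novak→Lot G and reassigning the rest optimally gives only $481 — worse by 83.

Novak receives Lot A.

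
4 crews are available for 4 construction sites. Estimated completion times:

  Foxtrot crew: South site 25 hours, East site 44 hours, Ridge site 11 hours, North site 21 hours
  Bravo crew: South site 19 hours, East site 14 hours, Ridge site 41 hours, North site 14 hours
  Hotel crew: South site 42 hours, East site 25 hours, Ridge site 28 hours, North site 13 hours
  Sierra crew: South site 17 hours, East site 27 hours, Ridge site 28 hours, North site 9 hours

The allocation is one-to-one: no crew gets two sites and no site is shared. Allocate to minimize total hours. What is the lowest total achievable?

Treat this as an assignment problem: match each crew to one site.
Optimal: Foxtrot crew→Ridge site (11 hours), Bravo crew→East site (14 hours), Hotel crew→North site (13 hours), Sierra crew→South site (17 hours) — total 11+14+13+17 = 55 hours.
Min-entry greedy (repeatedly take the single cheapest remaining cell) gives 76 hours, worse by 21.
Next-best assignment: Foxtrot crew→Ridge site, Bravo crew→South site, Hotel crew→East site, Sierra crew→North site = 64 hours.
Swapping Bravo crew↔Sierra crew (Bravo crew→South site 19 hours, Sierra crew→East site 27 hours) adds 15.

Minimum total: 55 hours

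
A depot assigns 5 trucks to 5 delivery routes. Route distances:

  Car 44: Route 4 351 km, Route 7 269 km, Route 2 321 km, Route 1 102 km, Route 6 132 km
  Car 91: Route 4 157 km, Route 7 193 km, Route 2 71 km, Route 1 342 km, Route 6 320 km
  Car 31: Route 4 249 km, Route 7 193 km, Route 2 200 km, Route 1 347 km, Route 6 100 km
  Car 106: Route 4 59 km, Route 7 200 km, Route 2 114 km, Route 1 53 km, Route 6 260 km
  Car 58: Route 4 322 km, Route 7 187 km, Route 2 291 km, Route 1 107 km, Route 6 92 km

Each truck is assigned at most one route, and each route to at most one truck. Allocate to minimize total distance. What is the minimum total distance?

This is a one-to-one assignment (minimum-cost bipartite matching).
Optimal: Car 44→Route 1 (102 km), Car 91→Route 2 (71 km), Car 31→Route 7 (193 km), Car 106→Route 4 (59 km), Car 58→Route 6 (92 km) — total 102+71+193+59+92 = 517 km.
Min-entry greedy (repeatedly take the single cheapest remaining cell) gives 760 km, worse by 243.
Swapping Car 106↔Car 58 (Car 106→Route 6 260 km, Car 58→Route 4 322 km) adds 431.
Every other assignment is strictly worse.

Minimum total: 517 km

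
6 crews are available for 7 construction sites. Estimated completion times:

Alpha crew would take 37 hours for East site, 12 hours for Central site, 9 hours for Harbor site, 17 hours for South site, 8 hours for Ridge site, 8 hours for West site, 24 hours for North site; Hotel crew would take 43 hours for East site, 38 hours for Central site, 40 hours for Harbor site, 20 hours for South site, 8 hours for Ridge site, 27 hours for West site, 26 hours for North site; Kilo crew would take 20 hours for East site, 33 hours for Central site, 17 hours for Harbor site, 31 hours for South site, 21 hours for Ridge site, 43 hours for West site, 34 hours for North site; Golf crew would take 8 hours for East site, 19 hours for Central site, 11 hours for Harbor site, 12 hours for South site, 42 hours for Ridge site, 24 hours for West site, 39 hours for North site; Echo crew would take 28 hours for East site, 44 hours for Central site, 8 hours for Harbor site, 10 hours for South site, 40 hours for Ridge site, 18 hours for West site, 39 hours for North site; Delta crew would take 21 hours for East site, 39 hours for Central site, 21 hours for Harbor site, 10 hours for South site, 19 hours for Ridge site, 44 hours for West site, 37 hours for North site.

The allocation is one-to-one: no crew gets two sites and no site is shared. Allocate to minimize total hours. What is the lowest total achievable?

Min total: 73 hours

Optimal: Alpha crew→Central site (12 hours), Hotel crew→Ridge site (8 hours), Kilo crew→Harbor site (17 hours), Golf crew→East site (8 hours), Echo crew→West site (18 hours), Delta crew→South site (10 hours) — total 12+8+17+8+18+10 = 73 hours.
Min-entry greedy (repeatedly take the single cheapest remaining cell) gives 93 hours, worse by 20.
Checked against all permutations: 73 hours is optimal.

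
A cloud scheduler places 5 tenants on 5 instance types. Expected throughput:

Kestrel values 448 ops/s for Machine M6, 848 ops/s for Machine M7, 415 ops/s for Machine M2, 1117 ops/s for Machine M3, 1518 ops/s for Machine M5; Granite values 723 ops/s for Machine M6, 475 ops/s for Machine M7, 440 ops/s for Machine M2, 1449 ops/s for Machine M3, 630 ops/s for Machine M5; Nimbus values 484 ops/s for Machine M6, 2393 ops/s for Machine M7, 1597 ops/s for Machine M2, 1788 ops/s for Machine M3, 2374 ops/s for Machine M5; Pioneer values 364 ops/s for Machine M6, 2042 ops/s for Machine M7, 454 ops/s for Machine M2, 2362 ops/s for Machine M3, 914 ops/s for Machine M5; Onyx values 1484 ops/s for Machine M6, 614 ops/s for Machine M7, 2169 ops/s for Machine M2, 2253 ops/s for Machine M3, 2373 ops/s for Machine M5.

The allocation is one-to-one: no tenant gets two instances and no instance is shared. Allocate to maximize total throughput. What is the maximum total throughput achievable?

Maximum total: 9165 ops/s

Optimal: Kestrel→Machine M5 (1518 ops/s), Granite→Machine M6 (723 ops/s), Nimbus→Machine M7 (2393 ops/s), Pioneer→Machine M3 (2362 ops/s), Onyx→Machine M2 (2169 ops/s) — total 1518+723+2393+2362+2169 = 9165 ops/s.
Row-greedy (each tenant in turn takes its best remaining instance) gives 7298 ops/s, worse by 1867.
Checked against all permutations: 9165 ops/s is optimal.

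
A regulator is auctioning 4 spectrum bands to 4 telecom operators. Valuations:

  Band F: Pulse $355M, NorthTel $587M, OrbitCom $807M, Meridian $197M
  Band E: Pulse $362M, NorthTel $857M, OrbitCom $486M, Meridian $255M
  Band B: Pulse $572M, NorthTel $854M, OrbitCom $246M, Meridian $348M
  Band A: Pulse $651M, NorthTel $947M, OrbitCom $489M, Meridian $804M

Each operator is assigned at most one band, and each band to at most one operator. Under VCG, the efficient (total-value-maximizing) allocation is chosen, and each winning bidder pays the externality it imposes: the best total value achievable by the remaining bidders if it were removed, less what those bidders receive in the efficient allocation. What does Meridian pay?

Meridian pays $90M.

Efficient allocation: Pulse→Band B ($572M), NorthTel→Band E ($857M), OrbitCom→Band F ($807M), Meridian→Band A ($804M); total welfare W = $3040M.
Meridian receives Band A at value $804M, so the others get W − 804 = $2236M.
Without Meridian: best allocation of the remaining 3 bidders over all 4 bands is Pulse→Band B ($572M), NorthTel→Band A ($947M), OrbitCom→Band F ($807M), total $2326M.
VCG payment = (others' best without Meridian) − (others' welfare with Meridian) = 2326 − 2236 = $90M.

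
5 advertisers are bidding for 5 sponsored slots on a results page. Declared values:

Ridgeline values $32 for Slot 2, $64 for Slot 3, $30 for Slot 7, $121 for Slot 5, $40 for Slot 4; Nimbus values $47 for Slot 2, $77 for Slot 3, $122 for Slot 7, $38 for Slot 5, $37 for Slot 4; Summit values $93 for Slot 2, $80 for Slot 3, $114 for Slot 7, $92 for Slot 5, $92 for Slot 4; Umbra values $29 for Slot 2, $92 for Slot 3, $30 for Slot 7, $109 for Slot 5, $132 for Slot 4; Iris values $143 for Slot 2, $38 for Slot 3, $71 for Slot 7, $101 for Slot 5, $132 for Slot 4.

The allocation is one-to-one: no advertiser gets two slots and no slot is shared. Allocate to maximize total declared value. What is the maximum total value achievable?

Treat this as an assignment problem: match each advertiser to one slot.
Optimal: Ridgeline→Slot 5 ($121), Nimbus→Slot 7 ($122), Summit→Slot 3 ($80), Umbra→Slot 4 ($132), Iris→Slot 2 ($143) — total 121+122+80+132+143 = $598.
Column-greedy (each slot in turn goes to its best remaining advertiser) gives $570, worse by 28.
Swapping Summit↔Ridgeline (Summit→Slot 5 $92, Ridgeline→Slot 3 $64) loses 45.

Maximum total: $598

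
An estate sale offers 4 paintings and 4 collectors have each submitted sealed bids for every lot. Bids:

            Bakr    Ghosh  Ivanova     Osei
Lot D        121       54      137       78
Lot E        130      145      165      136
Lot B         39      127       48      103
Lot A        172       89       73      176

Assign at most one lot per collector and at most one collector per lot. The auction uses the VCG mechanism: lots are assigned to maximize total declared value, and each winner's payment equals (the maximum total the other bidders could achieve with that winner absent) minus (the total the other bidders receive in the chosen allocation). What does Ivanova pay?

Efficient allocation: Bakr→Lot D ($121), Ghosh→Lot B ($127), Ivanova→Lot E ($165), Osei→Lot A ($176); total welfare W = $589.
Ivanova receives Lot E at value $165, so the others get W − 165 = $424.
Without Ivanova: best allocation of the remaining 3 bidders over all 4 lots is Bakr→Lot D ($121), Ghosh→Lot E ($145), Osei→Lot A ($176), total $442.
VCG payment = (others' best without Ivanova) − (others' welfare with Ivanova) = 442 − 424 = $18.

Ivanova pays $18.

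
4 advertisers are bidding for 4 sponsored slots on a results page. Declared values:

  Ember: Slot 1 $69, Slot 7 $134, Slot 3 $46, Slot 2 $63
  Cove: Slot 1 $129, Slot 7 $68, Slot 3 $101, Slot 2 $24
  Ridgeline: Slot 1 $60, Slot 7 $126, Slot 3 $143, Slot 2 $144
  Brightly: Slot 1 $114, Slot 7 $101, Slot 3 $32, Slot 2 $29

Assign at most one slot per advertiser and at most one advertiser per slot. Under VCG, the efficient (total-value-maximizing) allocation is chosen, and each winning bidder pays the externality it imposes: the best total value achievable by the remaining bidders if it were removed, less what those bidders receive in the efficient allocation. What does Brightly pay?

Efficient allocation: Ember→Slot 7 ($134), Cove→Slot 3 ($101), Ridgeline→Slot 2 ($144), Brightly→Slot 1 ($114); total welfare W = $493.
Brightly receives Slot 1 at value $114, so the others get W − 114 = $379.
Without Brightly: best allocation of the remaining 3 bidders over all 4 slots is Ember→Slot 7 ($134), Cove→Slot 1 ($129), Ridgeline→Slot 2 ($144), total $407.
VCG payment = (others' best without Brightly) − (others' welfare with Brightly) = 407 − 379 = $28.

Brightly pays $28.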